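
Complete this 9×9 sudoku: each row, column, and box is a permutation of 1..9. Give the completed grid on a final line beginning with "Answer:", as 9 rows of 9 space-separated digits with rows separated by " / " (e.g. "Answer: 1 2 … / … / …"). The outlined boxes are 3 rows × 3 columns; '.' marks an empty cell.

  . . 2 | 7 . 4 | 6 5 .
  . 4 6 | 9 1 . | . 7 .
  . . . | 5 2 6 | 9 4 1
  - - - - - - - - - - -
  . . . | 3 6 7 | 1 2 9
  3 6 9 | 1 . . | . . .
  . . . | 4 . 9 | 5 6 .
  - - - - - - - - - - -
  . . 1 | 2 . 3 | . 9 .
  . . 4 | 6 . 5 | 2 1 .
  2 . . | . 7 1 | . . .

Step 1. [r6c5∈{8}] only 8 remains possible at r6c5, so r6c5=8.
Step 2. [r9c2∈{3,5,8,9}] 9 has one home in row 9: r9c2. So r9c2=9.
Step 3. [r9c8∈{3,8}] 3 has one home in col 8: r9c8, so r9c8=3.
Step 4. [r8c2∈{3,7,8}] 3 has one home in row 8: r8c2. So r8c2=3.
Step 5. [r9c9∈{4,5,6,8}] in row 9, 6 fits only at r9c9, so r9c9=6.
Step 6. [r7c9∈{4,5,7,8}] in col 9, 5 fits only at r7c9. So r7c9=5.
Step 7. [r6c3∈{7}] only 7 remains possible at r6c3, so r6c3=7.
Step 8. [r9c7∈{4,8}] in row 9, 4 fits only at r9c7 ⇒ r9c7=4.
Step 9. [r2c6∈{8}] only 8 remains possible at r2c6 ⇒ r2c6=8.
Step 10. [r1c9∈{3,8}] in box 3, 8 fits only at r1c9, so r1c9=8.
Step 11. [r8c1∈{7,8}] 8 has one home in row 8: r8c1, so r8c1=8.
Step 12. [r7c2∈{7}] only 7 remains possible at r7c2 ⇒ r7c2=7.
Step 13. [r4c2∈{5,8}] r4c2 is the only open cell in col 2 admitting 5, so r4c2=5.
Step 14. [r6c1∈{1}] r6c1's peers cover all but 1, so r6c1=1.
Step 15. [r5c7∈{7,8}] 7 has one home in col 7: r5c7. So r5c7=7.
Step 16. [r2c7∈{3}] r2c7's peers cover all but 3. So r2c7=3.
Step 17. [r3c2∈{8}] r3c2's peers cover all but 8 ⇒ r3c2=8.
Step 18. [r7c7∈{8}] r7c7 is down to just 8, so r7c7=8.
Step 19. [r6c2∈{2}] r6c2's peers cover all but 2. So r6c2=2.
Step 20. [r5c5∈{5}] r5c5 is down to just 5, so r5c5=5.
Step 21. [r4c1∈{4}] only 4 remains possible at r4c1 ⇒ r4c1=4.
Step 22. [r5c6∈{2}] r5c6 has the single candidate 2. So r5c6=2.
Step 23. [r7c1∈{6}] r7c1 is down to just 6 ⇒ r7c1=6.
Step 24. [r1c1∈{9}] r1c1's peers cover all but 9. So r1c1=9.
Step 25. [r1c5∈{3}] nothing but 3 survives at r1c5. So r1c5=3.
Step 26. [r3c3∈{3}] only 3 remains possible at r3c3, so r3c3=3.
Step 27. [r5c8∈{8}] only 8 remains possible at r5c8, so r5c8=8.
Step 28. [r2c1∈{5}] r2c1 has the single candidate 5 ⇒ r2c1=5.
Step 29. [r5c9∈{4}] r5c9 is down to just 4. So r5c9=4.
Step 30. [r2c9∈{2}] r2c9 has the single candidate 2. So r2c9=2.
Step 31. [r7c5∈{4}] r7c5 has the single candidate 4. So r7c5=4.
Step 32. [r1c2∈{1}] only 1 remains possible at r1c2. So r1c2=1.
Step 33. [r8c9∈{7}] r8c9's peers cover all but 7, so r8c9=7.
Step 34. [r3c1∈{7}] r3c1 has the single candidate 7, so r3c1=7.
Step 35. [r6c9∈{3}] r6c9 has the single candidate 3 ⇒ r6c9=3.
Step 36. [r4c3∈{8}] r4c3 has the single candidate 8 ⇒ r4c3=8.
Step 37. [r9c3∈{5}] nothing but 5 survives at r9c3. So r9c3=5.
Step 38. [r8c5∈{9}] only 9 remains possible at r8c5 ⇒ r8c5=9.
Step 39. [r9c4∈{8}] only 8 remains possible at r9c4 ⇒ r9c4=8.

Answer: 9 1 2 7 3 4 6 5 8 / 5 4 6 9 1 8 3 7 2 / 7 8 3 5 2 6 9 4 1 / 4 5 8 3 6 7 1 2 9 / 3 6 9 1 5 2 7 8 4 / 1 2 7 4 8 9 5 6 3 / 6 7 1 2 4 3 8 9 5 / 8 3 4 6 9 5 2 1 7 / 2 9 5 8 7 1 4 3 6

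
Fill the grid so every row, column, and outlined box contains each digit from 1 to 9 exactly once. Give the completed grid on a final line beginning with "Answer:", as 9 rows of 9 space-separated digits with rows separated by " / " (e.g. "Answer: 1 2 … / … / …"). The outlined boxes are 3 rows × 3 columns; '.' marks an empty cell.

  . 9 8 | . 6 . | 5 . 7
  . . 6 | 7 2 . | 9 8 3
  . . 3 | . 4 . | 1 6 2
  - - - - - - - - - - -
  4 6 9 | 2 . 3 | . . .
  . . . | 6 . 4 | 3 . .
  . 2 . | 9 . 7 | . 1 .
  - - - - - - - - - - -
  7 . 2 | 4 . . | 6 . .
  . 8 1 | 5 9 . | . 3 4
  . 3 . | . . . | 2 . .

Step 1. [r3c1∈{5}] r3c1's peers cover all but 5. So r3c1=5.
Step 2. [r1c6∈{1}] r1c6 has the single candidate 1. So r1c6=1.
Step 3. [r7c6∈{8}] nothing but 8 survives at r7c6 ⇒ r7c6=8.
Step 4. [r9c9∈{1,5,8,9}] across row 9, 8 lands solely at r9c9. So r9c9=8.
Step 5. [r4c9∈{5}] r4c9's peers cover all but 5. So r4c9=5.
Step 6. [r4c5∈{1,8}] in row 4, 1 fits only at r4c5, so r4c5=1.
Step 7. [r6c3∈{5}] only 5 remains possible at r6c3 ⇒ r6c3=5.
Step 8. [r9c8∈{5,7,9}] across row 9, 5 lands solely at r9c8. So r9c8=5.
Step 9. [r6c5∈{8}] r6c5 has the single candidate 8, so r6c5=8.
Step 10. [r2c1∈{1}] r2c1's peers cover all but 1 ⇒ r2c1=1.
Step 11. [r9c6∈{6}] r9c6 is down to just 6. So r9c6=6.
Step 12. [r5c3∈{7}] only 7 remains possible at r5c3. So r5c3=7.
Step 13. [r7c8∈{9}] r7c8 is down to just 9. So r7c8=9.
Step 14. [r4c7∈{7,8}] r4c7 is the only open cell in row 4 admitting 8 ⇒ r4c7=8.
Step 15. [r8c6∈{2}] r8c6 has the single candidate 2. So r8c6=2.
Step 16. [r1c4∈{3}] r1c4 is down to just 3 ⇒ r1c4=3.
Step 17. [r4c8∈{7}] r4c8 is down to just 7, so r4c8=7.
Step 18. [r5c8∈{2}] r5c8 has the single candidate 2. So r5c8=2.
Step 19. [r9c3∈{4}] r9c3 has the single candidate 4 ⇒ r9c3=4.
Step 20. [r8c1∈{6}] r8c1 is down to just 6, so r8c1=6.
Step 21. [r5c2∈{1}] r5c2 is down to just 1. So r5c2=1.
Step 22. [r7c9∈{1}] r7c9 has the single candidate 1, so r7c9=1.
Step 23. [r2c6∈{5}] r2c6's peers cover all but 5. So r2c6=5.
Step 24. [r5c9∈{9}] r5c9 is down to just 9. So r5c9=9.
Step 25. [r7c2∈{5}] r7c2's peers cover all but 5 ⇒ r7c2=5.
Step 26. [r6c9∈{6}] only 6 remains possible at r6c9, so r6c9=6.
Step 27. [r1c1∈{2}] only 2 remains possible at r1c1 ⇒ r1c1=2.
Step 28. [r1c8∈{4}] nothing but 4 survives at r1c8. So r1c8=4.
Step 29. [r2c2∈{4}] nothing but 4 survives at r2c2 ⇒ r2c2=4.
Step 30. [r5c1∈{8}] only 8 remains possible at r5c1 ⇒ r5c1=8.
Step 31. [r3c2∈{7}] r3c2 has the single candidate 7, so r3c2=7.
Step 32. [r7c5∈{3}] only 3 remains possible at r7c5, so r7c5=3.
Step 33. [r9c4∈{1}] r9c4 is down to just 1, so r9c4=1.
Step 34. [r3c4∈{8}] r3c4 is down to just 8. So r3c4=8.
Step 35. [r6c7∈{4}] nothing but 4 survives at r6c7. So r6c7=4.
Step 36. [r8c7∈{7}] r8c7 has the single candidate 7, so r8c7=7.
Step 37. [r9c1∈{9}] nothing but 9 survives at r9c1, so r9c1=9.
Step 38. [r9c5∈{7}] r9c5 has the single candidate 7 ⇒ r9c5=7.
Step 39. [r6c1∈{3}] only 3 remains possible at r6c1. So r6c1=3.
Step 40. [r5c5∈{5}] nothing but 5 survives at r5c5 ⇒ r5c5=5.
Step 41. [r3c6∈{9}] r3c6 is down to just 9, so r3c6=9.

Answer: 2 9 8 3 6 1 5 4 7 / 1 4 6 7 2 5 9 8 3 / 5 7 3 8 4 9 1 6 2 / 4 6 9 2 1 3 8 7 5 / 8 1 7 6 5 4 3 2 9 / 3 2 5 9 8 7 4 1 6 / 7 5 2 4 3 8 6 9 1 / 6 8 1 5 9 2 7 3 4 / 9 3 4 1 7 6 2 5 8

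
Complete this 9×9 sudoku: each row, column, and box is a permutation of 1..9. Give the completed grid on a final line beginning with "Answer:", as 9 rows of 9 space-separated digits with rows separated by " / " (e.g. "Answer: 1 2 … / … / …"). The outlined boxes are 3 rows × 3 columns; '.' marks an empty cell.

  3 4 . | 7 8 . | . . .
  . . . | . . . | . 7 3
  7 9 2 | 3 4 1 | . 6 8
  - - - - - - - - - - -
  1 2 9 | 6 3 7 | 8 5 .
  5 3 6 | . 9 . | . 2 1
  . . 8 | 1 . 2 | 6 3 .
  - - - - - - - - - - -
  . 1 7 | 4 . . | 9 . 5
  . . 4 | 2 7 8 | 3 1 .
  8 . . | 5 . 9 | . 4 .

Step 1. [r9c2∈{6}] nothing but 6 survives at r9c2 ⇒ r9c2=6.
Step 2. [r2c7∈{1,2,4,5}] row 2 places 4 nowhere but r2c7. So r2c7=4.
Step 3. [r1c6∈{5,6}] row 1 places 6 nowhere but r1c6, so r1c6=6.
Step 4. [r1c7∈{1,2,5}] across col 7, 1 lands solely at r1c7. So r1c7=1.
Step 5. [r6c9∈{4,7,9}] 9 has one home in row 6: r6c9. So r6c9=9.
Step 6. [r2c6∈{5}] r2c6 has the single candidate 5, so r2c6=5.
Step 7. [r9c9∈{2,7}] r9c9 is the only open cell in col 9 admitting 7 ⇒ r9c9=7.
Step 8. [r2c3∈{1}] nothing but 1 survives at r2c3. So r2c3=1.
Step 9. [r1c3∈{5}] only 5 remains possible at r1c3. So r1c3=5.
Step 10. [r1c8∈{9}] r1c8's peers cover all but 9, so r1c8=9.
Step 11. [r4c9∈{4}] only 4 remains possible at r4c9. So r4c9=4.
Step 12. [r7c6∈{3}] r7c6 has the single candidate 3, so r7c6=3.
Step 13. [r1c9∈{2}] nothing but 2 survives at r1c9 ⇒ r1c9=2.
Step 14. [r5c4∈{8}] r5c4 has the single candidate 8, so r5c4=8.
Step 15. [r2c2∈{8}] only 8 remains possible at r2c2 ⇒ r2c2=8.
Step 16. [r6c1∈{4}] nothing but 4 survives at r6c1. So r6c1=4.
Step 17. [r8c9∈{6}] r8c9 has the single candidate 6. So r8c9=6.
Step 18. [r7c5∈{6}] r7c5 is down to just 6 ⇒ r7c5=6.
Step 19. [r3c7∈{5}] only 5 remains possible at r3c7, so r3c7=5.
Step 20. [r6c2∈{7}] nothing but 7 survives at r6c2 ⇒ r6c2=7.
Step 21. [r7c8∈{8}] only 8 remains possible at r7c8, so r7c8=8.
Step 22. [r7c1∈{2}] only 2 remains possible at r7c1. So r7c1=2.
Step 23. [r2c1∈{6}] r2c1 is down to just 6 ⇒ r2c1=6.
Step 24. [r2c4∈{9}] only 9 remains possible at r2c4, so r2c4=9.
Step 25. [r5c7∈{7}] nothing but 7 survives at r5c7, so r5c7=7.
Step 26. [r9c3∈{3}] r9c3 has the single candidate 3, so r9c3=3.
Step 27. [r9c5∈{1}] only 1 remains possible at r9c5, so r9c5=1.
Step 28. [r5c6∈{4}] only 4 remains possible at r5c6. So r5c6=4.
Step 29. [r6c5∈{5}] nothing but 5 survives at r6c5. So r6c5=5.
Step 30. [r2c5∈{2}] r2c5's peers cover all but 2 ⇒ r2c5=2.
Step 31. [r8c2∈{5}] r8c2 has the single candidate 5, so r8c2=5.
Step 32. [r9c7∈{2}] r9c7's peers cover all but 2, so r9c7=2.
Step 33. [r8c1∈{9}] only 9 remains possible at r8c1 ⇒ r8c1=9.

Answer: 3 4 5 7 8 6 1 9 2 / 6 8 1 9 2 5 4 7 3 / 7 9 2 3 4 1 5 6 8 / 1 2 9 6 3 7 8 5 4 / 5 3 6 8 9 4 7 2 1 / 4 7 8 1 5 2 6 3 9 / 2 1 7 4 6 3 9 8 5 / 9 5 4 2 7 8 3 1 6 / 8 6 3 5 1 9 2 4 7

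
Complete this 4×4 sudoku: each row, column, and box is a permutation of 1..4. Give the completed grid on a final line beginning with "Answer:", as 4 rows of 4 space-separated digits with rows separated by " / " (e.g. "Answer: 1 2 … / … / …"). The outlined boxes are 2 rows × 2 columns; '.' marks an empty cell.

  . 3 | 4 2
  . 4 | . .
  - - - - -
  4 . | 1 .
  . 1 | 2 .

Step 1. [r3c4∈{3}] r3c4 has the single candidate 3. So r3c4=3.
Step 2. [r2c1∈{1,2}] 2 has one home in row 2: r2c1. So r2c1=2.
Step 3. [r4c1∈{3}] r4c1 has the single candidate 3 ⇒ r4c1=3.
Step 4. [r2c3∈{3}] r2c3 is down to just 3, so r2c3=3.
Step 5. [r1c1∈{1}] nothing but 1 survives at r1c1, so r1c1=1.
Step 6. [r3c2∈{2}] r3c2's peers cover all but 2. So r3c2=2.
Step 7. [r4c4∈{4}] r4c4's peers cover all but 4 ⇒ r4c4=4.
Step 8. [r2c4∈{1}] r2c4 has the single candidate 1, so r2c4=1.

Answer: 1 3 4 2 / 2 4 3 1 / 4 2 1 3 / 3 1 2 4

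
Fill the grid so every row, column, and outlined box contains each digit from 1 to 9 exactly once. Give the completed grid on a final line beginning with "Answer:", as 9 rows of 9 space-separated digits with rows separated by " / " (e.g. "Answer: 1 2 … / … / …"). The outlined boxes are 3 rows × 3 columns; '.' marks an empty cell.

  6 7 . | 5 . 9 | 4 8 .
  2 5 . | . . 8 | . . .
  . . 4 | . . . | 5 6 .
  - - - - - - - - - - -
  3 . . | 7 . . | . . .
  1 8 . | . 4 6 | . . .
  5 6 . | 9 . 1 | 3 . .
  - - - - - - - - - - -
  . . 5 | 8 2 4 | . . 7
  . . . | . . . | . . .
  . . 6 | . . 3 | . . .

Step 1. [r8c3∈{1,2,3,7,8,9}] 8 has one home in col 3: r8c3. So r8c3=8.
Step 2. [r9c4∈{1}] r9c4 has the single candidate 1. So r9c4=1.
Step 3. [r7c1∈{9}] r7c1 has the single candidate 9. So r7c1=9.
Step 4. [r1c9∈{1,2,3}] across row 1, 2 lands solely at r1c9, so r1c9=2.
Step 5. [r4c2∈{2,4,9}] 4 has one home in box 4: r4c2 ⇒ r4c2=4.
Step 6. [r7c7∈{1,6}] in row 7, 6 fits only at r7c7, so r7c7=6.
Step 7. [r3c2∈{1,3,9}] in col 2, 9 fits only at r3c2, so r3c2=9.
Step 8. [r4c9∈{1,5,6,8,9}] r4c9 is the only open cell in row 4 admitting 6, so r4c9=6.
Step 9. [r9c2∈{2}] r9c2 has the single candidate 2. So r9c2=2.
Step 10. [r5c4∈{2,3}] in row 5, 3 fits only at r5c4, so r5c4=3.
Step 11. [r4c6∈{2,5}] in box 5, 2 fits only at r4c6 ⇒ r4c6=2.
Step 12. [r8c6∈{5,7}] r8c6 is the only open cell in col 6 admitting 5 ⇒ r8c6=5.
Step 13. [r4c3∈{9}] only 9 remains possible at r4c3. So r4c3=9.
Step 14. [r3c6∈{7}] r3c6 is down to just 7, so r3c6=7.
Step 15. [r4c5∈{5,8}] 5 has one home in col 5: r4c5. So r4c5=5.
Step 16. [r4c8∈{1}] r4c8 has the single candidate 1. So r4c8=1.
Step 17. [r7c8∈{3}] only 3 remains possible at r7c8, so r7c8=3.
Step 18. [r4c7∈{8}] r4c7's peers cover all but 8, so r4c7=8.
Step 19. [r9c7∈{9}] r9c7 is down to just 9. So r9c7=9.
Step 20. [r6c9∈{4}] r6c9 has the single candidate 4 ⇒ r6c9=4.
Step 21. [r8c9∈{1}] r8c9 has the single candidate 1 ⇒ r8c9=1.
Step 22. [r2c7∈{1,7}] across col 7, 1 lands solely at r2c7. So r2c7=1.
Step 23. [r5c7∈{2,7}] across col 7, 7 lands solely at r5c7 ⇒ r5c7=7.
Step 24. [r6c8∈{2}] only 2 remains possible at r6c8, so r6c8=2.
Step 25. [r2c3∈{3}] only 3 remains possible at r2c3. So r2c3=3.
Step 26. [r8c5∈{6,7,9}] r8c5 is the only open cell in row 8 admitting 9, so r8c5=9.
Step 27. [r1c5∈{1,3}] 3 has one home in row 1: r1c5, so r1c5=3.
Step 28. [r8c8∈{4}] r8c8's peers cover all but 4 ⇒ r8c8=4.
Step 29. [r9c8∈{5}] nothing but 5 survives at r9c8. So r9c8=5.
Step 30. [r2c9∈{9}] r2c9's peers cover all but 9 ⇒ r2c9=9.
Step 31. [r9c1∈{4,7}] in row 9, 4 fits only at r9c1, so r9c1=4.
Step 32. [r2c5∈{6}] nothing but 6 survives at r2c5, so r2c5=6.
Step 33. [r1c3∈{1}] nothing but 1 survives at r1c3, so r1c3=1.
Step 34. [r2c8∈{7}] r2c8's peers cover all but 7 ⇒ r2c8=7.
Step 35. [r2c4∈{4}] only 4 remains possible at r2c4 ⇒ r2c4=4.
Step 36. [r5c9∈{5}] r5c9's peers cover all but 5. So r5c9=5.
Step 37. [r3c9∈{3}] r3c9's peers cover all but 3. So r3c9=3.
Step 38. [r8c1∈{7}] nothing but 7 survives at r8c1. So r8c1=7.
Step 39. [r8c4∈{6}] only 6 remains possible at r8c4. So r8c4=6.
Step 40. [r7c2∈{1}] nothing but 1 survives at r7c2, so r7c2=1.
Step 41. [r8c7∈{2}] r8c7 has the single candidate 2 ⇒ r8c7=2.
Step 42. [r6c3∈{7}] r6c3 has the single candidate 7. So r6c3=7.
Step 43. [r3c1∈{8}] nothing but 8 survives at r3c1. So r3c1=8.
Step 44. [r8c2∈{3}] only 3 remains possible at r8c2, so r8c2=3.
Step 45. [r5c3∈{2}] only 2 remains possible at r5c3, so r5c3=2.
Step 46. [r9c5∈{7}] only 7 remains possible at r9c5. So r9c5=7.
Step 47. [r6c5∈{8}] r6c5's peers cover all but 8. So r6c5=8.
Step 48. [r5c8∈{9}] nothing but 9 survives at r5c8, so r5c8=9.
Step 49. [r3c4∈{2}] r3c4's peers cover all but 2 ⇒ r3c4=2.
Step 50. [r3c5∈{1}] r3c5 has the single candidate 1, so r3c5=1.
Step 51. [r9c9∈{8}] nothing but 8 survives at r9c9, so r9c9=8.

Answer: 6 7 1 5 3 9 4 8 2 / 2 5 3 4 6 8 1 7 9 / 8 9 4 2 1 7 5 6 3 / 3 4 9 7 5 2 8 1 6 / 1 8 2 3 4 6 7 9 5 / 5 6 7 9 8 1 3 2 4 / 9 1 5 8 2 4 6 3 7 / 7 3 8 6 9 5 2 4 1 / 4 2 6 1 7 3 9 5 8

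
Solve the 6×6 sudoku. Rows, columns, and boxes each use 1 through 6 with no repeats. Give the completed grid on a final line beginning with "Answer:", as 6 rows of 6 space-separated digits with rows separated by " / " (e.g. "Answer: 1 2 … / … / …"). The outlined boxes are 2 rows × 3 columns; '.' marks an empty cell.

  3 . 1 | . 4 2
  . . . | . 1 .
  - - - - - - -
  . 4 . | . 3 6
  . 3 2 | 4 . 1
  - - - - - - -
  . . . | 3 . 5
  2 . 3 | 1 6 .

Step 1. [r3c3∈{5}] r3c3's peers cover all but 5, so r3c3=5.
Step 2. [r2c1∈{4,5,6}] in col 1, 5 fits only at r2c1 ⇒ r2c1=5.
Step 3. [r1c2∈{6}] r1c2 is down to just 6, so r1c2=6.
Step 4. [r5c1∈{1,4,6}] across col 1, 4 lands solely at r5c1, so r5c1=4.
Step 5. [r5c5∈{2}] only 2 remains possible at r5c5, so r5c5=2.
Step 6. [r3c1∈{1}] r3c1 has the single candidate 1. So r3c1=1.
Step 7. [r6c2∈{5}] nothing but 5 survives at r6c2. So r6c2=5.
Step 8. [r2c2∈{2}] nothing but 2 survives at r2c2. So r2c2=2.
Step 9. [r5c2∈{1}] r5c2 is down to just 1 ⇒ r5c2=1.
Step 10. [r2c6∈{3}] r2c6 is down to just 3. So r2c6=3.
Step 11. [r6c6∈{4}] r6c6's peers cover all but 4. So r6c6=4.
Step 12. [r4c5∈{5}] r4c5 has the single candidate 5 ⇒ r4c5=5.
Step 13. [r4c1∈{6}] r4c1 has the single candidate 6 ⇒ r4c1=6.
Step 14. [r3c4∈{2}] r3c4 is down to just 2. So r3c4=2.
Step 15. [r5c3∈{6}] only 6 remains possible at r5c3 ⇒ r5c3=6.
Step 16. [r2c4∈{6}] nothing but 6 survives at r2c4, so r2c4=6.
Step 17. [r1c4∈{5}] r1c4's peers cover all but 5 ⇒ r1c4=5.
Step 18. [r2c3∈{4}] r2c3 has the single candidate 4, so r2c3=4.

Answer: 3 6 1 5 4 2 / 5 2 4 6 1 3 / 1 4 5 2 3 6 / 6 3 2 4 5 1 / 4 1 6 3 2 5 / 2 5 3 1 6 4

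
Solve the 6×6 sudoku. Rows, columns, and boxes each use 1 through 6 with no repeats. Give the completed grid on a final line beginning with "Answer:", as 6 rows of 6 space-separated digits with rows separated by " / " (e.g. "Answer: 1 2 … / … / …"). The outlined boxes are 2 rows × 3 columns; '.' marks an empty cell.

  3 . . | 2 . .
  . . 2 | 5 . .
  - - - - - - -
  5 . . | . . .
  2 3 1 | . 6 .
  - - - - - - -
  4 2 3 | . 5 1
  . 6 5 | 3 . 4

Step 1. [r3c2∈{4}] r3c2 has the single candidate 4, so r3c2=4.
Step 2. [r2c5∈{1,3,4}] in row 2, 4 fits only at r2c5 ⇒ r2c5=4.
Step 3. [r2c1∈{1,6}] in col 1, 6 fits only at r2c1. So r2c1=6.
Step 4. [r3c5∈{1,2,3}] 3 has one home in col 5: r3c5 ⇒ r3c5=3.
Step 5. [r1c2∈{1,5}] r1c2 is the only open cell in row 1 admitting 5, so r1c2=5.
Step 6. [r6c1∈{1}] only 1 remains possible at r6c1 ⇒ r6c1=1.
Step 7. [r4c4∈{4}] r4c4's peers cover all but 4 ⇒ r4c4=4.
Step 8. [r3c6∈{2}] r3c6 has the single candidate 2, so r3c6=2.
Step 9. [r2c6∈{3}] r2c6's peers cover all but 3 ⇒ r2c6=3.
Step 10. [r3c4∈{1}] only 1 remains possible at r3c4. So r3c4=1.
Step 11. [r1c3∈{4}] r1c3 has the single candidate 4, so r1c3=4.
Step 12. [r3c3∈{6}] nothing but 6 survives at r3c3 ⇒ r3c3=6.
Step 13. [r4c6∈{5}] r4c6 is down to just 5 ⇒ r4c6=5.
Step 14. [r6c5∈{2}] r6c5's peers cover all but 2, so r6c5=2.
Step 15. [r1c5∈{1}] nothing but 1 survives at r1c5 ⇒ r1c5=1.
Step 16. [r1c6∈{6}] r1c6 has the single candidate 6 ⇒ r1c6=6.
Step 17. [r2c2∈{1}] r2c2 is down to just 1, so r2c2=1.
Step 18. [r5c4∈{6}] r5c4's peers cover all but 6, so r5c4=6.

Answer: 3 5 4 2 1 6 / 6 1 2 5 4 3 / 5 4 6 1 3 2 / 2 3 1 4 6 5 / 4 2 3 6 5 1 / 1 6 5 3 2 4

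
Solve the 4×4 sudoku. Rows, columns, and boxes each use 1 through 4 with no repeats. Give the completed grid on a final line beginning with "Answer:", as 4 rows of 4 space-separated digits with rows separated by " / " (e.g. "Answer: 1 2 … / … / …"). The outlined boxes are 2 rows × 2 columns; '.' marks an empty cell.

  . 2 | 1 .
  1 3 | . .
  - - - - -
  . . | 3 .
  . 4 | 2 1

Step 1. [r2c3∈{4}] r2c3 has the single candidate 4 ⇒ r2c3=4.
Step 2. [r3c4∈{4}] nothing but 4 survives at r3c4, so r3c4=4.
Step 3. [r4c1∈{3}] only 3 remains possible at r4c1 ⇒ r4c1=3.
Step 4. [r1c4∈{3}] r1c4 is down to just 3 ⇒ r1c4=3.
Step 5. [r2c4∈{2}] nothing but 2 survives at r2c4 ⇒ r2c4=2.
Step 6. [r3c1∈{2}] r3c1 is down to just 2 ⇒ r3c1=2.
Step 7. [r1c1∈{4}] r1c1 has the single candidate 4 ⇒ r1c1=4.
Step 8. [r3c2∈{1}] r3c2 is down to just 1, so r3c2=1.

Answer: 4 2 1 3 / 1 3 4 2 / 2 1 3 4 / 3 4 2 1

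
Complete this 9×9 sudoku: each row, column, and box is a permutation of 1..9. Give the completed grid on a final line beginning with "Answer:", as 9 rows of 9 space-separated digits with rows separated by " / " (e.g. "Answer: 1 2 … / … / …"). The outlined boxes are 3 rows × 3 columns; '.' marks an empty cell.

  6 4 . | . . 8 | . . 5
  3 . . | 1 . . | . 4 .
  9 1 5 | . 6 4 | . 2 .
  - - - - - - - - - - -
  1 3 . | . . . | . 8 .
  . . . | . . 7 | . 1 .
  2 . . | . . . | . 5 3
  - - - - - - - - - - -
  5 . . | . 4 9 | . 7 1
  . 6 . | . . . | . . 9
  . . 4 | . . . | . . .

Step 1. [r8c8∈{3}] nothing but 3 survives at r8c8, so r8c8=3.
Step 2. [r9c6∈{1,2,3,5,6}] across col 6, 3 lands solely at r9c6, so r9c6=3.
Step 3. [r9c5∈{1,2,5,7,8}] row 9 places 1 nowhere but r9c5, so r9c5=1.
Step 4. [r8c7∈{2,4,5,8}] across row 8, 4 lands solely at r8c7 ⇒ r8c7=4.
Step 5. [r6c4∈{4,6,8,9}] 4 has one home in row 6: r6c4 ⇒ r6c4=4.
Step 6. [r9c2∈{2,7,8,9}] r9c2 is the only open cell in row 9 admitting 9, so r9c2=9.
Step 7. [r9c8∈{6}] nothing but 6 survives at r9c8. So r9c8=6.
Step 8. [r4c9∈{2,4,6,7}] 4 has one home in row 4: r4c9 ⇒ r4c9=4.
Step 9. [r7c4∈{2,6,8}] in row 7, 6 fits only at r7c4. So r7c4=6.
Step 10. [r1c8∈{9}] only 9 remains possible at r1c8. So r1c8=9.
Step 11. [r2c5∈{2,5,7,9}] 9 has one home in row 2: r2c5, so r2c5=9.
Step 12. [r6c5∈{8}] r6c5 is down to just 8 ⇒ r6c5=8.
Step 13. [r6c2∈{7}] r6c2's peers cover all but 7, so r6c2=7.
Step 14. [r4c7∈{2,6,7,9}] r4c7 is the only open cell in row 4 admitting 7 ⇒ r4c7=7.
Step 15. [r9c7∈{2,5,8}] in col 7, 5 fits only at r9c7, so r9c7=5.
Step 16. [r5c2∈{5,8}] r5c2 is the only open cell in col 2 admitting 5 ⇒ r5c2=5.
Step 17. [r8c3∈{1,2,7,8}] across row 8, 1 lands solely at r8c3. So r8c3=1.
Step 18. [r2c6∈{2,5}] r2c6 is the only open cell in row 2 admitting 5. So r2c6=5.
Step 19. [r8c6∈{2}] nothing but 2 survives at r8c6, so r8c6=2.
Step 20. [r9c9∈{2,8}] in row 9, 2 fits only at r9c9. So r9c9=2.
Step 21. [r5c7∈{2,6,9}] 2 has one home in col 7: r5c7 ⇒ r5c7=2.
Step 22. [r7c7∈{8}] nothing but 8 survives at r7c7, so r7c7=8.
Step 23. [r5c9∈{6}] nothing but 6 survives at r5c9, so r5c9=6.
Step 24. [r2c2∈{2,8}] 8 has one home in col 2: r2c2. So r2c2=8.
Step 25. [r2c3∈{2,7}] across row 2, 2 lands solely at r2c3, so r2c3=2.
Step 26. [r3c7∈{3}] r3c7 is down to just 3, so r3c7=3.
Step 27. [r3c4∈{7}] nothing but 7 survives at r3c4. So r3c4=7.
Step 28. [r5c3∈{8,9}] across col 3, 8 lands solely at r5c3, so r5c3=8.
Step 29. [r8c5∈{5,7}] across col 5, 7 lands solely at r8c5. So r8c5=7.
Step 30. [r9c4∈{8}] nothing but 8 survives at r9c4. So r9c4=8.
Step 31. [r4c6∈{6}] only 6 remains possible at r4c6, so r4c6=6.
Step 32. [r4c5∈{2,5}] 5 has one home in col 5: r4c5, so r4c5=5.
Step 33. [r1c5∈{2,3}] 2 has one home in col 5: r1c5, so r1c5=2.
Step 34. [r4c3∈{9}] r4c3's peers cover all but 9, so r4c3=9.
Step 35. [r5c5∈{3}] r5c5's peers cover all but 3 ⇒ r5c5=3.
Step 36. [r2c7∈{6}] nothing but 6 survives at r2c7. So r2c7=6.
Step 37. [r3c9∈{8}] only 8 remains possible at r3c9 ⇒ r3c9=8.
Step 38. [r6c3∈{6}] r6c3's peers cover all but 6. So r6c3=6.
Step 39. [r7c2∈{2}] r7c2 is down to just 2. So r7c2=2.
Step 40. [r5c1∈{4}] only 4 remains possible at r5c1. So r5c1=4.
Step 41. [r4c4∈{2}] r4c4 is down to just 2. So r4c4=2.
Step 42. [r6c6∈{1}] nothing but 1 survives at r6c6, so r6c6=1.
Step 43. [r2c9∈{7}] r2c9 has the single candidate 7. So r2c9=7.
Step 44. [r8c1∈{8}] only 8 remains possible at r8c1, so r8c1=8.
Step 45. [r7c3∈{3}] only 3 remains possible at r7c3, so r7c3=3.
Step 46. [r1c7∈{1}] nothing but 1 survives at r1c7 ⇒ r1c7=1.
Step 47. [r5c4∈{9}] r5c4 is down to just 9. So r5c4=9.
Step 48. [r1c3∈{7}] r1c3's peers cover all but 7, so r1c3=7.
Step 49. [r1c4∈{3}] r1c4's peers cover all but 3 ⇒ r1c4=3.
Step 50. [r8c4∈{5}] r8c4's peers cover all but 5 ⇒ r8c4=5.
Step 51. [r9c1∈{7}] r9c1 has the single candidate 7 ⇒ r9c1=7.
Step 52. [r6c7∈{9}] r6c7's peers cover all but 9 ⇒ r6c7=9.

Answer: 6 4 7 3 2 8 1 9 5 / 3 8 2 1 9 5 6 4 7 / 9 1 5 7 6 4 3 2 8 / 1 3 9 2 5 6 7 8 4 / 4 5 8 9 3 7 2 1 6 / 2 7 6 4 8 1 9 5 3 / 5 2 3 6 4 9 8 7 1 / 8 6 1 5 7 2 4 3 9 / 7 9 4 8 1 3 5 6 2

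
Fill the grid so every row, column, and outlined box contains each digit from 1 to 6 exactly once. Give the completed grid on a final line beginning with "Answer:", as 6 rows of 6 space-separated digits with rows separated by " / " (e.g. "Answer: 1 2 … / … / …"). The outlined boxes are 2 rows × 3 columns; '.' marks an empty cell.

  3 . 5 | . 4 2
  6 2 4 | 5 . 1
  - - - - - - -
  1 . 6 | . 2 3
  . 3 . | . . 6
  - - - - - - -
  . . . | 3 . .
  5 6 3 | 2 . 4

Step 1. [r5c3∈{1,2}] in col 3, 1 fits only at r5c3. So r5c3=1.
Step 2. [r5c1∈{2,4}] in row 5, 2 fits only at r5c1. So r5c1=2.
Step 3. [r3c4∈{4}] nothing but 4 survives at r3c4 ⇒ r3c4=4.
Step 4. [r4c5∈{1,5}] r4c5 is the only open cell in row 4 admitting 5. So r4c5=5.
Step 5. [r1c2∈{1}] only 1 remains possible at r1c2 ⇒ r1c2=1.
Step 6. [r1c4∈{6}] nothing but 6 survives at r1c4, so r1c4=6.
Step 7. [r2c5∈{3}] r2c5's peers cover all but 3, so r2c5=3.
Step 8. [r5c2∈{4}] r5c2's peers cover all but 4 ⇒ r5c2=4.
Step 9. [r5c5∈{6}] r5c5 has the single candidate 6 ⇒ r5c5=6.
Step 10. [r3c2∈{5}] r3c2 has the single candidate 5. So r3c2=5.
Step 11. [r6c5∈{1}] r6c5's peers cover all but 1. So r6c5=1.
Step 12. [r4c4∈{1}] r4c4 is down to just 1, so r4c4=1.
Step 13. [r4c1∈{4}] r4c1 has the single candidate 4 ⇒ r4c1=4.
Step 14. [r4c3∈{2}] nothing but 2 survives at r4c3 ⇒ r4c3=2.
Step 15. [r5c6∈{5}] r5c6 is down to just 5, so r5c6=5.

Answer: 3 1 5 6 4 2 / 6 2 4 5 3 1 / 1 5 6 4 2 3 / 4 3 2 1 5 6 / 2 4 1 3 6 5 / 5 6 3 2 1 4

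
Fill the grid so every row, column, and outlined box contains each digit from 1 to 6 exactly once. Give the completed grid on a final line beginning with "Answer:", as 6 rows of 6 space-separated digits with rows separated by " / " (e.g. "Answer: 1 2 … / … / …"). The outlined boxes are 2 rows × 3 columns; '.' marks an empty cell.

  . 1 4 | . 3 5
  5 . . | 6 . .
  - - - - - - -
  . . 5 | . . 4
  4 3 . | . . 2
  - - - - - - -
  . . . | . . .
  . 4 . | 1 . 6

Step 1. [r2c2∈{2}] r2c2 has the single candidate 2, so r2c2=2.
Step 2. [r6c5∈{2,5}] in row 6, 5 fits only at r6c5, so r6c5=5.
Step 3. [r5c5∈{2,4}] across col 5, 2 lands solely at r5c5. So r5c5=2.
Step 4. [r3c2∈{6}] r3c2 has the single candidate 6 ⇒ r3c2=6.
Step 5. [r4c3∈{1}] only 1 remains possible at r4c3, so r4c3=1.
Step 6. [r5c6∈{3}] only 3 remains possible at r5c6. So r5c6=3.
Step 7. [r6c1∈{2,3}] in col 1, 3 fits only at r6c1. So r6c1=3.
Step 8. [r5c1∈{1,6}] in row 5, 1 fits only at r5c1. So r5c1=1.
Step 9. [r3c5∈{1}] r3c5's peers cover all but 1 ⇒ r3c5=1.
Step 10. [r6c3∈{2}] only 2 remains possible at r6c3. So r6c3=2.
Step 11. [r2c5∈{4}] r2c5's peers cover all but 4, so r2c5=4.
Step 12. [r5c3∈{6}] r5c3's peers cover all but 6, so r5c3=6.
Step 13. [r3c1∈{2}] only 2 remains possible at r3c1. So r3c1=2.
Step 14. [r1c4∈{2}] nothing but 2 survives at r1c4, so r1c4=2.
Step 15. [r4c5∈{6}] r4c5 is down to just 6, so r4c5=6.
Step 16. [r5c2∈{5}] nothing but 5 survives at r5c2 ⇒ r5c2=5.
Step 17. [r1c1∈{6}] r1c1 is down to just 6, so r1c1=6.
Step 18. [r2c6∈{1}] only 1 remains possible at r2c6 ⇒ r2c6=1.
Step 19. [r5c4∈{4}] only 4 remains possible at r5c4 ⇒ r5c4=4.
Step 20. [r3c4∈{3}] nothing but 3 survives at r3c4. So r3c4=3.
Step 21. [r2c3∈{3}] nothing but 3 survives at r2c3, so r2c3=3.
Step 22. [r4c4∈{5}] nothing but 5 survives at r4c4. So r4c4=5.

Answer: 6 1 4 2 3 5 / 5 2 3 6 4 1 / 2 6 5 3 1 4 / 4 3 1 5 6 2 / 1 5 6 4 2 3 / 3 4 2 1 5 6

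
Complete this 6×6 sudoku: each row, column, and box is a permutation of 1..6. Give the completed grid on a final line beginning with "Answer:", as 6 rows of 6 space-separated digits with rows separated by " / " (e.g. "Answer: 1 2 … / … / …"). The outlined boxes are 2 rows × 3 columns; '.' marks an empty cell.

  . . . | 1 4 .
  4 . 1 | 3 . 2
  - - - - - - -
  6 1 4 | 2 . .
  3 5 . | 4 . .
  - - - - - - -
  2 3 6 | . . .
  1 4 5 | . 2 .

Step 1. [r2c5∈{5,6}] row 2 places 5 nowhere but r2c5. So r2c5=5.
Step 2. [r1c6∈{6}] r1c6 is down to just 6 ⇒ r1c6=6.
Step 3. [r3c6∈{3,5}] in row 3, 5 fits only at r3c6, so r3c6=5.
Step 4. [r4c6∈{1}] r4c6 has the single candidate 1, so r4c6=1.
Step 5. [r4c3∈{2}] r4c3 is down to just 2. So r4c3=2.
Step 6. [r5c5∈{1}] only 1 remains possible at r5c5 ⇒ r5c5=1.
Step 7. [r1c1∈{5}] nothing but 5 survives at r1c1, so r1c1=5.
Step 8. [r6c6∈{3}] only 3 remains possible at r6c6 ⇒ r6c6=3.
Step 9. [r5c6∈{4}] nothing but 4 survives at r5c6. So r5c6=4.
Step 10. [r1c2∈{2}] r1c2's peers cover all but 2 ⇒ r1c2=2.
Step 11. [r1c3∈{3}] nothing but 3 survives at r1c3 ⇒ r1c3=3.
Step 12. [r3c5∈{3}] only 3 remains possible at r3c5 ⇒ r3c5=3.
Step 13. [r4c5∈{6}] r4c5 has the single candidate 6, so r4c5=6.
Step 14. [r2c2∈{6}] nothing but 6 survives at r2c2. So r2c2=6.
Step 15. [r6c4∈{6}] nothing but 6 survives at r6c4, so r6c4=6.
Step 16. [r5c4∈{5}] r5c4 is down to just 5. So r5c4=5.

Answer: 5 2 3 1 4 6 / 4 6 1 3 5 2 / 6 1 4 2 3 5 / 3 5 2 4 6 1 / 2 3 6 5 1 4 / 1 4 5 6 2 3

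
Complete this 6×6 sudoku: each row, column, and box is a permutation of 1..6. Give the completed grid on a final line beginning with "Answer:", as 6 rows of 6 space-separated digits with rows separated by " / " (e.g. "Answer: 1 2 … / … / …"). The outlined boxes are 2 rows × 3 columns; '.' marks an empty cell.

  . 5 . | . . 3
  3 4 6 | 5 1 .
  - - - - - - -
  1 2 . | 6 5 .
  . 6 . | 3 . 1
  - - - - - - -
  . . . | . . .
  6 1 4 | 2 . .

Step 1. [r1c5∈{2,4,6}] 6 has one home in row 1: r1c5. So r1c5=6.
Step 2. [r5c6∈{4,5,6}] 6 has one home in row 5: r5c6 ⇒ r5c6=6.
Step 3. [r1c1∈{2}] nothing but 2 survives at r1c1 ⇒ r1c1=2.
Step 4. [r4c1∈{4,5}] col 1 places 4 nowhere but r4c1, so r4c1=4.
Step 5. [r5c2∈{3}] r5c2 has the single candidate 3. So r5c2=3.
Step 6. [r1c4∈{4}] nothing but 4 survives at r1c4, so r1c4=4.
Step 7. [r5c3∈{2,5}] 2 has one home in row 5: r5c3 ⇒ r5c3=2.
Step 8. [r1c3∈{1}] only 1 remains possible at r1c3 ⇒ r1c3=1.
Step 9. [r6c5∈{3}] nothing but 3 survives at r6c5. So r6c5=3.
Step 10. [r5c1∈{5}] only 5 remains possible at r5c1 ⇒ r5c1=5.
Step 11. [r4c5∈{2}] r4c5 is down to just 2, so r4c5=2.
Step 12. [r6c6∈{5}] nothing but 5 survives at r6c6. So r6c6=5.
Step 13. [r4c3∈{5}] r4c3 has the single candidate 5. So r4c3=5.
Step 14. [r2c6∈{2}] only 2 remains possible at r2c6. So r2c6=2.
Step 15. [r5c5∈{4}] r5c5 has the single candidate 4, so r5c5=4.
Step 16. [r3c3∈{3}] only 3 remains possible at r3c3 ⇒ r3c3=3.
Step 17. [r3c6∈{4}] r3c6 is down to just 4. So r3c6=4.
Step 18. [r5c4∈{1}] r5c4 has the single candidate 1. So r5c4=1.

Answer: 2 5 1 4 6 3 / 3 4 6 5 1 2 / 1 2 3 6 5 4 / 4 6 5 3 2 1 / 5 3 2 1 4 6 / 6 1 4 2 3 5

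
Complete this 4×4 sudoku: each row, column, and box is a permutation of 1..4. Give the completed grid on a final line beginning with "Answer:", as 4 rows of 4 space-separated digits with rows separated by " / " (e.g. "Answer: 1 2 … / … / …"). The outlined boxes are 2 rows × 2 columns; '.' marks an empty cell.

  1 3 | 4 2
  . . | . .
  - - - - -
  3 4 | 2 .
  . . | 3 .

Step 1. [r2c2∈{2}] nothing but 2 survives at r2c2. So r2c2=2.
Step 2. [r3c4∈{1}] r3c4's peers cover all but 1. So r3c4=1.
Step 3. [r2c4∈{3}] r2c4's peers cover all but 3, so r2c4=3.
Step 4. [r4c4∈{4}] r4c4's peers cover all but 4, so r4c4=4.
Step 5. [r2c3∈{1}] r2c3 is down to just 1. So r2c3=1.
Step 6. [r4c2∈{1}] r4c2 is down to just 1, so r4c2=1.
Step 7. [r4c1∈{2}] only 2 remains possible at r4c1, so r4c1=2.
Step 8. [r2c1∈{4}] only 4 remains possible at r2c1. So r2c1=4.

Answer: 1 3 4 2 / 4 2 1 3 / 3 4 2 1 / 2 1 3 4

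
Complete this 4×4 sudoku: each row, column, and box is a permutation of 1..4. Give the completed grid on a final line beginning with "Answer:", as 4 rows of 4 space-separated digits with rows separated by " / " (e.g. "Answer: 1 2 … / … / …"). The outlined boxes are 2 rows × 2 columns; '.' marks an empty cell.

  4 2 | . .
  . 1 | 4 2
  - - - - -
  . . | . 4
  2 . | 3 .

Step 1. [r4c4∈{1}] r4c4 has the single candidate 1. So r4c4=1.
Step 2. [r3c1∈{1,3}] across row 3, 1 lands solely at r3c1. So r3c1=1.
Step 3. [r1c3∈{1}] r1c3's peers cover all but 1. So r1c3=1.
Step 4. [r3c3∈{2}] only 2 remains possible at r3c3. So r3c3=2.
Step 5. [r4c2∈{4}] only 4 remains possible at r4c2 ⇒ r4c2=4.
Step 6. [r1c4∈{3}] only 3 remains possible at r1c4. So r1c4=3.
Step 7. [r3c2∈{3}] r3c2 is down to just 3, so r3c2=3.
Step 8. [r2c1∈{3}] only 3 remains possible at r2c1, so r2c1=3.

Answer: 4 2 1 3 / 3 1 4 2 / 1 3 2 4 / 2 4 3 1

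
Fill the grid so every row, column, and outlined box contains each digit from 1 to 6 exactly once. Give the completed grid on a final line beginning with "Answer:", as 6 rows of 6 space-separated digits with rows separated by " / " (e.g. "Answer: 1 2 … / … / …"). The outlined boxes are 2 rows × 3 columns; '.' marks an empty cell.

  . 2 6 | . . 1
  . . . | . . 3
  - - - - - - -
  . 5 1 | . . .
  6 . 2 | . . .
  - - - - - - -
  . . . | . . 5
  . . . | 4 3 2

Step 1. [r1c4∈{5}] nothing but 5 survives at r1c4. So r1c4=5.
Step 2. [r4c6∈{4}] r4c6's peers cover all but 4. So r4c6=4.
Step 3. [r3c1∈{3,4}] r3c1 is the only open cell in row 3 admitting 4. So r3c1=4.
Step 4. [r3c4∈{2,3,6}] 3 has one home in row 3: r3c4, so r3c4=3.
Step 5. [r5c3∈{3,4}] 3 has one home in col 3: r5c3. So r5c3=3.
Step 6. [r2c3∈{4,5}] r2c3 is the only open cell in col 3 admitting 4, so r2c3=4.
Step 7. [r2c2∈{1}] r2c2 is down to just 1, so r2c2=1.
Step 8. [r4c4∈{1}] r4c4 is down to just 1 ⇒ r4c4=1.
Step 9. [r5c4∈{6}] only 6 remains possible at r5c4. So r5c4=6.
Step 10. [r6c1∈{1,5}] 1 has one home in row 6: r6c1 ⇒ r6c1=1.
Step 11. [r3c5∈{2,6}] row 3 places 2 nowhere but r3c5. So r3c5=2.
Step 12. [r6c3∈{5}] nothing but 5 survives at r6c3. So r6c3=5.
Step 13. [r5c5∈{1}] r5c5 has the single candidate 1, so r5c5=1.
Step 14. [r4c2∈{3}] only 3 remains possible at r4c2 ⇒ r4c2=3.
Step 15. [r5c1∈{2}] r5c1 has the single candidate 2. So r5c1=2.
Step 16. [r3c6∈{6}] r3c6 is down to just 6 ⇒ r3c6=6.
Step 17. [r5c2∈{4}] r5c2 has the single candidate 4. So r5c2=4.
Step 18. [r2c4∈{2}] r2c4 is down to just 2. So r2c4=2.
Step 19. [r6c2∈{6}] r6c2 is down to just 6 ⇒ r6c2=6.
Step 20. [r1c5∈{4}] r1c5 has the single candidate 4 ⇒ r1c5=4.
Step 21. [r2c1∈{5}] nothing but 5 survives at r2c1, so r2c1=5.
Step 22. [r2c5∈{6}] r2c5 has the single candidate 6. So r2c5=6.
Step 23. [r4c5∈{5}] r4c5 has the single candidate 5, so r4c5=5.
Step 24. [r1c1∈{3}] only 3 remains possible at r1c1. So r1c1=3.

Answer: 3 2 6 5 4 1 / 5 1 4 2 6 3 / 4 5 1 3 2 6 / 6 3 2 1 5 4 / 2 4 3 6 1 5 / 1 6 5 4 3 2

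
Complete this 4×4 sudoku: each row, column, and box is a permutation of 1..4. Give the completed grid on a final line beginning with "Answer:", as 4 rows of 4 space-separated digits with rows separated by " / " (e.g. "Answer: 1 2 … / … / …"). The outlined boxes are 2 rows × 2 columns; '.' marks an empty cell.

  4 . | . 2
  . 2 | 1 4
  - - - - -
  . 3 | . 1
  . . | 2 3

Step 1. [r4c2∈{1,4}] row 4 places 4 nowhere but r4c2. So r4c2=4.
Step 2. [r4c1∈{1}] r4c1 is down to just 1, so r4c1=1.
Step 3. [r1c3∈{3}] r1c3 has the single candidate 3 ⇒ r1c3=3.
Step 4. [r3c1∈{2}] r3c1 has the single candidate 2. So r3c1=2.
Step 5. [r1c2∈{1}] only 1 remains possible at r1c2 ⇒ r1c2=1.
Step 6. [r2c1∈{3}] r2c1 has the single candidate 3, so r2c1=3.
Step 7. [r3c3∈{4}] r3c3 has the single candidate 4 ⇒ r3c3=4.

Answer: 4 1 3 2 / 3 2 1 4 / 2 3 4 1 / 1 4 2 3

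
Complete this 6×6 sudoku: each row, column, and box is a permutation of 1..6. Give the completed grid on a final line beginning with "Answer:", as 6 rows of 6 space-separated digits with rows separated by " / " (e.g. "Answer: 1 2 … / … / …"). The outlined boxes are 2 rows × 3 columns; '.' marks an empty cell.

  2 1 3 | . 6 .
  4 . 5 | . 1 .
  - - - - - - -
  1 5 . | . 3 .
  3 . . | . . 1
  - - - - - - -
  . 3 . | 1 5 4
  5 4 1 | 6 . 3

Step 1. [r4c2∈{2,6}] across col 2, 2 lands solely at r4c2 ⇒ r4c2=2.
Step 2. [r1c4∈{4,5}] row 1 places 4 nowhere but r1c4, so r1c4=4.
Step 3. [r4c3∈{4,6}] in row 4, 6 fits only at r4c3. So r4c3=6.
Step 4. [r2c6∈{2}] r2c6's peers cover all but 2, so r2c6=2.
Step 5. [r5c1∈{6}] r5c1 is down to just 6, so r5c1=6.
Step 6. [r4c4∈{5}] r4c4's peers cover all but 5, so r4c4=5.
Step 7. [r3c6∈{6}] r3c6's peers cover all but 6. So r3c6=6.
Step 8. [r3c4∈{2}] r3c4 is down to just 2. So r3c4=2.
Step 9. [r6c5∈{2}] only 2 remains possible at r6c5, so r6c5=2.
Step 10. [r2c4∈{3}] r2c4 is down to just 3, so r2c4=3.
Step 11. [r4c5∈{4}] r4c5 has the single candidate 4, so r4c5=4.
Step 12. [r5c3∈{2}] r5c3 is down to just 2. So r5c3=2.
Step 13. [r3c3∈{4}] r3c3 is down to just 4. So r3c3=4.
Step 14. [r1c6∈{5}] r1c6 has the single candidate 5 ⇒ r1c6=5.
Step 15. [r2c2∈{6}] r2c2 has the single candidate 6. So r2c2=6.

Answer: 2 1 3 4 6 5 / 4 6 5 3 1 2 / 1 5 4 2 3 6 / 3 2 6 5 4 1 / 6 3 2 1 5 4 / 5 4 1 6 2 3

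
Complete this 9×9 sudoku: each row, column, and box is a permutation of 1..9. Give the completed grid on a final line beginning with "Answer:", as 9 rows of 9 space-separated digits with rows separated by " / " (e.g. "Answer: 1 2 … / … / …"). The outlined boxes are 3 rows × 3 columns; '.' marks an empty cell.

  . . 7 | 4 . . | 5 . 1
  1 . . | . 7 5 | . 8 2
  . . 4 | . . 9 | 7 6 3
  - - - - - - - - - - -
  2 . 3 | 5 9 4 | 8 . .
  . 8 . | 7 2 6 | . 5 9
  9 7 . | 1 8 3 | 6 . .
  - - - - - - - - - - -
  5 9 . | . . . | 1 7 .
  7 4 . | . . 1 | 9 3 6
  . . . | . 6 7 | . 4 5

Step 1. [r1c1∈{3,6,8}] in col 1, 6 fits only at r1c1, so r1c1=6.
Step 2. [r1c6∈{2,8}] row 1 places 8 nowhere but r1c6. So r1c6=8.
Step 3. [r7c6∈{2}] r7c6's peers cover all but 2, so r7c6=2.
Step 4. [r2c2∈{3}] only 3 remains possible at r2c2. So r2c2=3.
Step 5. [r8c3∈{2,8}] 2 has one home in row 8: r8c3, so r8c3=2.
Step 6. [r5c3∈{1}] nothing but 1 survives at r5c3 ⇒ r5c3=1.
Step 7. [r9c3∈{8}] r9c3 has the single candidate 8 ⇒ r9c3=8.
Step 8. [r3c2∈{2,5}] r3c2 is the only open cell in row 3 admitting 5, so r3c2=5.
Step 9. [r1c5∈{3}] r1c5 has the single candidate 3. So r1c5=3.
Step 10. [r7c4∈{3,8}] row 7 places 3 nowhere but r7c4 ⇒ r7c4=3.
Step 11. [r5c1∈{4}] r5c1's peers cover all but 4 ⇒ r5c1=4.
Step 12. [r7c5∈{4}] r7c5's peers cover all but 4, so r7c5=4.
Step 13. [r9c1∈{3}] r9c1 is down to just 3 ⇒ r9c1=3.
Step 14. [r7c3∈{6}] only 6 remains possible at r7c3 ⇒ r7c3=6.
Step 15. [r7c9∈{8}] r7c9's peers cover all but 8 ⇒ r7c9=8.
Step 16. [r3c4∈{2}] r3c4's peers cover all but 2. So r3c4=2.
Step 17. [r6c3∈{5}] only 5 remains possible at r6c3. So r6c3=5.
Step 18. [r6c9∈{4}] only 4 remains possible at r6c9. So r6c9=4.
Step 19. [r9c7∈{2}] only 2 remains possible at r9c7 ⇒ r9c7=2.
Step 20. [r8c4∈{8}] only 8 remains possible at r8c4, so r8c4=8.
Step 21. [r4c9∈{7}] nothing but 7 survives at r4c9 ⇒ r4c9=7.
Step 22. [r2c3∈{9}] r2c3 is down to just 9, so r2c3=9.
Step 23. [r8c5∈{5}] r8c5 is down to just 5. So r8c5=5.
Step 24. [r2c4∈{6}] only 6 remains possible at r2c4, so r2c4=6.
Step 25. [r1c2∈{2}] r1c2's peers cover all but 2, so r1c2=2.
Step 26. [r9c4∈{9}] r9c4 is down to just 9. So r9c4=9.
Step 27. [r5c7∈{3}] r5c7 has the single candidate 3. So r5c7=3.
Step 28. [r3c1∈{8}] r3c1's peers cover all but 8, so r3c1=8.
Step 29. [r9c2∈{1}] nothing but 1 survives at r9c2, so r9c2=1.
Step 30. [r4c8∈{1}] r4c8 is down to just 1 ⇒ r4c8=1.
Step 31. [r4c2∈{6}] nothing but 6 survives at r4c2. So r4c2=6.
Step 32. [r1c8∈{9}] nothing but 9 survives at r1c8, so r1c8=9.
Step 33. [r2c7∈{4}] r2c7 is down to just 4. So r2c7=4.
Step 34. [r6c8∈{2}] nothing but 2 survives at r6c8, so r6c8=2.
Step 35. [r3c5∈{1}] r3c5's peers cover all but 1 ⇒ r3c5=1.

Answer: 6 2 7 4 3 8 5 9 1 / 1 3 9 6 7 5 4 8 2 / 8 5 4 2 1 9 7 6 3 / 2 6 3 5 9 4 8 1 7 / 4 8 1 7 2 6 3 5 9 / 9 7 5 1 8 3 6 2 4 / 5 9 6 3 4 2 1 7 8 / 7 4 2 8 5 1 9 3 6 / 3 1 8 9 6 7 2 4 5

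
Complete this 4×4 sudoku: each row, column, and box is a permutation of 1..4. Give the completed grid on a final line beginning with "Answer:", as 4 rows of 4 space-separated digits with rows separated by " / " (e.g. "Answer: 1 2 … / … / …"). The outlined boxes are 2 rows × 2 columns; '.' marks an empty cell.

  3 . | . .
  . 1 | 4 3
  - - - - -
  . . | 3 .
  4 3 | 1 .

Step 1. [r3c2∈{2}] r3c2's peers cover all but 2 ⇒ r3c2=2.
Step 2. [r4c4∈{2}] r4c4's peers cover all but 2 ⇒ r4c4=2.
Step 3. [r3c1∈{1}] r3c1 has the single candidate 1. So r3c1=1.
Step 4. [r1c2∈{4}] nothing but 4 survives at r1c2. So r1c2=4.
Step 5. [r1c4∈{1}] only 1 remains possible at r1c4, so r1c4=1.
Step 6. [r1c3∈{2}] r1c3 has the single candidate 2. So r1c3=2.
Step 7. [r2c1∈{2}] only 2 remains possible at r2c1. So r2c1=2.
Step 8. [r3c4∈{4}] nothing but 4 survives at r3c4 ⇒ r3c4=4.

Answer: 3 4 2 1 / 2 1 4 3 / 1 2 3 4 / 4 3 1 2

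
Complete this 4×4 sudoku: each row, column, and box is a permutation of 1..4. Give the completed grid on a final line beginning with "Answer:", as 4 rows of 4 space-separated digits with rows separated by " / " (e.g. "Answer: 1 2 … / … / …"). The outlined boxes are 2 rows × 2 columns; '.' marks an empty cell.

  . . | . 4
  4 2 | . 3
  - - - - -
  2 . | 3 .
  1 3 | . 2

Step 1. [r2c3∈{1}] nothing but 1 survives at r2c3 ⇒ r2c3=1.
Step 2. [r3c4∈{1}] only 1 remains possible at r3c4. So r3c4=1.
Step 3. [r1c2∈{1}] r1c2 has the single candidate 1, so r1c2=1.
Step 4. [r4c3∈{4}] r4c3 is down to just 4, so r4c3=4.
Step 5. [r1c3∈{2}] r1c3's peers cover all but 2. So r1c3=2.
Step 6. [r3c2∈{4}] r3c2's peers cover all but 4. So r3c2=4.
Step 7. [r1c1∈{3}] r1c1 has the single candidate 3 ⇒ r1c1=3.

Answer: 3 1 2 4 / 4 2 1 3 / 2 4 3 1 / 1 3 4 2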